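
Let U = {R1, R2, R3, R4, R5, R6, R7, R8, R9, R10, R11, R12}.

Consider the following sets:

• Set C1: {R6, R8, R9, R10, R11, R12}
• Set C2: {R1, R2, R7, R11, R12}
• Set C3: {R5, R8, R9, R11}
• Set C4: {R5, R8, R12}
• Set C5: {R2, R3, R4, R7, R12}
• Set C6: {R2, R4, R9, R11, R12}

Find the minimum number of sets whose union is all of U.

C1, C2, C3, and C5 cover everything between them: the union {R1, R2, R3, R4, R5, R6, R7, R8, R9, R10, R11, R12} is all of U.
No 3 of the 6 sets cover everything (all 20 combinations miss at least one point), so 4 is optimal.

4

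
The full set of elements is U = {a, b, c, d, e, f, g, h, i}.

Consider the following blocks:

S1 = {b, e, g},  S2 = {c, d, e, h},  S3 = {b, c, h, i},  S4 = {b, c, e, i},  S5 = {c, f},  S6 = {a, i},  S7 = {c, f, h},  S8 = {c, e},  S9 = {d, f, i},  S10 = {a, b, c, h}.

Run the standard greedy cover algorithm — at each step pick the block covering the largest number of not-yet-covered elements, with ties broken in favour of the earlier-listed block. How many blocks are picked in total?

Greedy: pick S2 (covers 4 new) → pick S1 (covers 2 new) → pick S6 (covers 2 new) → pick S5 (covers 1 new). Total picks: 4.
(The true minimum cover uses only 3 blocks, so greedy is not optimal here.)

4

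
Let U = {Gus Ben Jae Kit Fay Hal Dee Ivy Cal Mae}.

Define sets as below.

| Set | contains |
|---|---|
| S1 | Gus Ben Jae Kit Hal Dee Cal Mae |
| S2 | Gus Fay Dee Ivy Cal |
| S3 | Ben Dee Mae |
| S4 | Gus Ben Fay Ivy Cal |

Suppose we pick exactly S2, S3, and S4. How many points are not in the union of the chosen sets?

Union of S2, S3, S4 = {Gus, Ben, Fay, Dee, Ivy, Cal, Mae}.
Not covered: Jae, Kit, Hal — 3 points.

3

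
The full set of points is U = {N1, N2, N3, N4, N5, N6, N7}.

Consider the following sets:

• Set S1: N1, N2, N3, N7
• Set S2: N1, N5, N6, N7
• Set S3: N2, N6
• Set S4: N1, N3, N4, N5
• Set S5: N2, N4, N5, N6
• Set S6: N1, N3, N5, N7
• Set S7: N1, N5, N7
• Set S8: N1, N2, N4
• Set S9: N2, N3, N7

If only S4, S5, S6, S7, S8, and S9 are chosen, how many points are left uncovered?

0

Union of S4, S5, S6, S7, S8, S9 = {N1, N2, N3, N4, N5, N6, N7} — that's every point, so 0 are uncovered.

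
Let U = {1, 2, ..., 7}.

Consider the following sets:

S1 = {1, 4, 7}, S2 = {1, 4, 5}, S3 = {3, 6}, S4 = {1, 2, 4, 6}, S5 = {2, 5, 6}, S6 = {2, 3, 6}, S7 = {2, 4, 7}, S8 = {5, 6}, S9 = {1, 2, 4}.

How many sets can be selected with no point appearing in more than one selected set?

2

S1, S3 are pairwise disjoint (S1={1,4,7}; S3={3,6}).
Every remaining set overlaps one of these, and no 3 of the listed sets are pairwise disjoint, so 2 is the maximum.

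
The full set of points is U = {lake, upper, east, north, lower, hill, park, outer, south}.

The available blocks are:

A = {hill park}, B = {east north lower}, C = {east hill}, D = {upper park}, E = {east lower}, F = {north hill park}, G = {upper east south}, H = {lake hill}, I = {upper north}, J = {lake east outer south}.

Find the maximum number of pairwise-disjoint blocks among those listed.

A, I, J are pairwise disjoint (A={hill,park}; I={upper,north}; J={lake,east,outer,south}).
Every remaining block overlaps one of these, and no 4 of the listed blocks are pairwise disjoint, so 3 is the maximum.

3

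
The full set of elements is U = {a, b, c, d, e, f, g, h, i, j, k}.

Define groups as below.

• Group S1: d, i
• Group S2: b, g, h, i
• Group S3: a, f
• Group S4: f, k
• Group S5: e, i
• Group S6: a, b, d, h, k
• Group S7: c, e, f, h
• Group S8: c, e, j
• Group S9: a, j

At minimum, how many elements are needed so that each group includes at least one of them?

T = {a, f, i, j} meets every group (each contains at least one member of T), and |T| = 4.
No choice of 3 elements meets every group, so 4 is the minimum.

4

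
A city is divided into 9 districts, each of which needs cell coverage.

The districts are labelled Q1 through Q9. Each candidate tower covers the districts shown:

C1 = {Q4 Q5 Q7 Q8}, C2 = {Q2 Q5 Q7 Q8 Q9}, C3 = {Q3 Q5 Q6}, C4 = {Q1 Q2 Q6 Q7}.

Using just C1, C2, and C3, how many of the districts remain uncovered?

Union of C1, C2, C3 = {Q2, Q3, Q4, Q5, Q6, Q7, Q8, Q9}.
Not covered: Q1 — 1 district.

1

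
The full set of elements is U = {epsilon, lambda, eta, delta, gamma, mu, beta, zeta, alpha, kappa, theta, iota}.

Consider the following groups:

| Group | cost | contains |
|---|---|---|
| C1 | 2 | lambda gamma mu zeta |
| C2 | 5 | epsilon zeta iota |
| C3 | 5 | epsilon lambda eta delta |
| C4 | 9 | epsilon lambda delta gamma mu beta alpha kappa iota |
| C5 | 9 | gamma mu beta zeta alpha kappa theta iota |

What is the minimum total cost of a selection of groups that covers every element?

C3, C5 together cover every element (C3 ∪ C5 = {epsilon, lambda, eta, delta, gamma, mu, beta, zeta, alpha, kappa, theta, iota}); total cost 5 + 9 = 14.
The greedy pick C1, C4, C3, C5 costs 25; no covering selection beats 14.

14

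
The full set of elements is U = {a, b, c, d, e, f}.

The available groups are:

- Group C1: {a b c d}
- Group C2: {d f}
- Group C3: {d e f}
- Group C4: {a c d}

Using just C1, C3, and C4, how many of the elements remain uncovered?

0

Union of C1, C3, C4 = {a, b, c, d, e, f} — that's every element, so 0 are uncovered.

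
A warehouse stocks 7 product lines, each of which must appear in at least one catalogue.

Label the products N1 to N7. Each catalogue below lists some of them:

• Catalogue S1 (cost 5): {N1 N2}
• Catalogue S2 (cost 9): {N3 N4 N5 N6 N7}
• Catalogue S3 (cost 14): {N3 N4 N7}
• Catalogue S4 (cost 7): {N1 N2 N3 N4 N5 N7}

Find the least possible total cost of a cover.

S1, S2 together cover every product (S1 ∪ S2 = {N1, N2, N3, N4, N5, N6, N7}); total cost 5 + 9 = 14.
The greedy pick S4, S2 costs 16; no covering selection beats 14.

14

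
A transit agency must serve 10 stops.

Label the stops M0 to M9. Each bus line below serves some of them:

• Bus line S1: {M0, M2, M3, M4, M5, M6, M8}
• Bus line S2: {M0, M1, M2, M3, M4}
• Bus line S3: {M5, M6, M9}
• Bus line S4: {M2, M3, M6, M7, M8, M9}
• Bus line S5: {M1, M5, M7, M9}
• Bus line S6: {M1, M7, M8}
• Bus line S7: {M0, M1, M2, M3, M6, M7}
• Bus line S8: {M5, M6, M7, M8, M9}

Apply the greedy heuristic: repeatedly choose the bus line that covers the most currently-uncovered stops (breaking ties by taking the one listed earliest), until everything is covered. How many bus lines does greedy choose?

2

Greedy: pick S1 (covers 7 new) → pick S5 (covers 3 new). Total picks: 2.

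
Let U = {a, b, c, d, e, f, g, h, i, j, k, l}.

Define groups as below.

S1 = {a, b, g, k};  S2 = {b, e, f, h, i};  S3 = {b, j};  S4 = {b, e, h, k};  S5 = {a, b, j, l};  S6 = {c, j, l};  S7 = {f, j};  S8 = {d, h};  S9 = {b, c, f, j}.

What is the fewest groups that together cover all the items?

4

Take {S1, S2, S6, S8}. Their union is {a, b, c, d, e, f, g, h, i, j, k, l}, which is all 12 items.
Only S8 contains d, so S8 is forced; the remaining 10 items need at least 3 more groups (each remaining group adds at most 4) — so at least 4 groups are needed, and 4 is optimal.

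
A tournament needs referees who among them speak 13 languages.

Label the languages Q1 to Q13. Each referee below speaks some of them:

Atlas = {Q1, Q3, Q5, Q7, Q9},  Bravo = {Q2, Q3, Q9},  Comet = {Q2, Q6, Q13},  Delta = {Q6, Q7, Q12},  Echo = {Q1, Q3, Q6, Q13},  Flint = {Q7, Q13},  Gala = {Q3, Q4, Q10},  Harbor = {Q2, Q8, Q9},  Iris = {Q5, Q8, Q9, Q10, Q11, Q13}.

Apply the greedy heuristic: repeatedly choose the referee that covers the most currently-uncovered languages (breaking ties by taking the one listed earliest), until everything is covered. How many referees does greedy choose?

Greedy: pick Iris (covers 6 new) → pick Atlas (covers 3 new) → pick Comet (covers 2 new) → pick Delta (covers 1 new) → pick Gala (covers 1 new). Total picks: 5.

5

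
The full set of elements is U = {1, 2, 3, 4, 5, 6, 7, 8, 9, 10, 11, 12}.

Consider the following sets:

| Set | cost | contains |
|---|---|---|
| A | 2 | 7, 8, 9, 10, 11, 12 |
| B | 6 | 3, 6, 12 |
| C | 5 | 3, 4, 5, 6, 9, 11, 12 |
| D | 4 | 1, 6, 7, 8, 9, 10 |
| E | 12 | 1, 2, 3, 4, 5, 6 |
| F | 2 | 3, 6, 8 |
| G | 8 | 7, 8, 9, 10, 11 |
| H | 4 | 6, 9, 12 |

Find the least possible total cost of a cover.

A, E together cover every element (A ∪ E = {1, 2, 3, 4, 5, 6, 7, 8, 9, 10, 11, 12}); total cost 2 + 12 = 14.
The greedy pick A, F, C, D, E costs 25; no covering selection beats 14.

14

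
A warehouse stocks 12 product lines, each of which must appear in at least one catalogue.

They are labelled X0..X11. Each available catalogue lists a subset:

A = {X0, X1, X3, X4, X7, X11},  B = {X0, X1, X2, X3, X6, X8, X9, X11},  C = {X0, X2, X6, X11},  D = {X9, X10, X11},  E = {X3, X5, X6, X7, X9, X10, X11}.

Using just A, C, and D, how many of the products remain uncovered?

Union of A, C, D = {X0, X1, X2, X3, X4, X6, X7, X9, X10, X11}.
Not covered: X5, X8 — 2 products.

2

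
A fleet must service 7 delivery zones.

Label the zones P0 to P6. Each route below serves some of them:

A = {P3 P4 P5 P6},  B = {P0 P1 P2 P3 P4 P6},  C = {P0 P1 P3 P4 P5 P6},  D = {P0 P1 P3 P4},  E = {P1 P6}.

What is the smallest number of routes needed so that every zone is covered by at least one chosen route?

Take {B, C}. Their union is {P0, P1, P2, P3, P4, P5, P6}, which is all 7 zones.
No single route has all 7 zones (the largest, B, has 6), so 2 is optimal.

2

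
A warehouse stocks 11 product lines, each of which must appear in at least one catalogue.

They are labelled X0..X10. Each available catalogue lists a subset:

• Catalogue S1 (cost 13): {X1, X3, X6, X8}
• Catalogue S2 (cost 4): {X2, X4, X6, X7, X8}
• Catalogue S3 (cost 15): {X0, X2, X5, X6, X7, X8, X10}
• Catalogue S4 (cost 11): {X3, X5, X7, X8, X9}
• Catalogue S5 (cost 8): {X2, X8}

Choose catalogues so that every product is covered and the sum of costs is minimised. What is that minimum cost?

43

S1, S2, S3, S4 together cover every product (S1 ∪ S2 ∪ S3 ∪ S4 = {X0, X1, X2, X3, X4, X5, X6, X7, X8, X9, X10}); total cost 13 + 4 + 15 + 11 = 43.
No covering selection has total cost below 43.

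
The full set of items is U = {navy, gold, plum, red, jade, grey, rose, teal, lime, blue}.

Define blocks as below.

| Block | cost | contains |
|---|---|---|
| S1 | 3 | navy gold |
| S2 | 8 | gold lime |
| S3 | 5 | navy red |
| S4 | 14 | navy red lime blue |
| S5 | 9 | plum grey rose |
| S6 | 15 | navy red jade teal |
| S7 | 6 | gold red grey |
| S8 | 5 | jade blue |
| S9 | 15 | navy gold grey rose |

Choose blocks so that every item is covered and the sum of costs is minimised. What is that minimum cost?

S2, S5, S6, S8 together cover every item (S2 ∪ S5 ∪ S6 ∪ S8 = {navy, gold, plum, red, jade, grey, rose, teal, lime, blue}); total cost 8 + 9 + 15 + 5 = 37.
The greedy pick S1, S8, S5, S3, S2, S6 costs 45; no covering selection beats 37.

37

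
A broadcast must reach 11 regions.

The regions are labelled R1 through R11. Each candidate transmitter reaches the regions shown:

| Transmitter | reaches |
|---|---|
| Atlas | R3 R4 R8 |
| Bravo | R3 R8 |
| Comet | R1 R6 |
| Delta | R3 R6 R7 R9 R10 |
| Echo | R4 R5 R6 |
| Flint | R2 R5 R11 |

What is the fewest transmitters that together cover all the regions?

Take {Atlas, Comet, Delta, Flint}. Their union is {R1, R2, R3, R4, R5, R6, R7, R8, R9, R10, R11}, which is all 11 regions.
Only Comet contains R1, so Comet is forced; the remaining 9 regions need at least 3 more transmitters (each remaining transmitter adds at most 4) — so at least 4 transmitters are needed, and 4 is optimal.

4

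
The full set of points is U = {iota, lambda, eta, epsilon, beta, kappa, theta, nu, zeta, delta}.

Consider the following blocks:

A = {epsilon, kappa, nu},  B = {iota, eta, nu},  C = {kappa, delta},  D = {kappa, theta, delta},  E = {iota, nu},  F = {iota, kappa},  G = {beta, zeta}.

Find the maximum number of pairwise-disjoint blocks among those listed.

B, D, G are pairwise disjoint (B={iota,eta,nu}; D={kappa,theta,delta}; G={beta,zeta}).
Every remaining block overlaps one of these, and no 4 of the listed blocks are pairwise disjoint, so 3 is the maximum.

3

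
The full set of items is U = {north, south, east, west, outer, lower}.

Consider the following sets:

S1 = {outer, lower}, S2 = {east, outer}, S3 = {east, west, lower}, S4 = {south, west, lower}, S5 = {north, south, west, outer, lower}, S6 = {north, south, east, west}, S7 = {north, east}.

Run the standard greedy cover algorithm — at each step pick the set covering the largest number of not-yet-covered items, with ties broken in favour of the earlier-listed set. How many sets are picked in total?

2

Greedy: pick S5 (covers 5 new) → pick S2 (covers 1 new). Total picks: 2.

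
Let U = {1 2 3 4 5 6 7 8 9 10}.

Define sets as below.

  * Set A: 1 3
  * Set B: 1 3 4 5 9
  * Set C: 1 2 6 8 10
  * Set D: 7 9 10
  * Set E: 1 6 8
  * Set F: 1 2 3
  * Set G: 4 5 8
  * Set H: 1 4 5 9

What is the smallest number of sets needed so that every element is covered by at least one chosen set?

B, C, and D cover everything between them: the union {1, 2, 3, 4, 5, 6, 7, 8, 9, 10} is all of U.
Only D contains 7, so D is forced; the remaining 7 elements need at least 2 more sets (each remaining set adds at most 4) — so at least 3 sets are needed, and 3 is optimal.

3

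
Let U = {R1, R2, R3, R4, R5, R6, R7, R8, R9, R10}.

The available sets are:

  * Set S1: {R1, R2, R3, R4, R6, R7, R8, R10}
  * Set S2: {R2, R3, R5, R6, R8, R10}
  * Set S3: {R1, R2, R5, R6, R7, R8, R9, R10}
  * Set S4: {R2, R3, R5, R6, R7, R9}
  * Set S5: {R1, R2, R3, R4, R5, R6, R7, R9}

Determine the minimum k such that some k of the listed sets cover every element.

2

Take {S1, S3}. Their union is {R1, R2, R3, R4, R5, R6, R7, R8, R9, R10}, which is all 10 elements.
No single set has all 10 elements (the largest, S1, has 8), so 2 is optimal.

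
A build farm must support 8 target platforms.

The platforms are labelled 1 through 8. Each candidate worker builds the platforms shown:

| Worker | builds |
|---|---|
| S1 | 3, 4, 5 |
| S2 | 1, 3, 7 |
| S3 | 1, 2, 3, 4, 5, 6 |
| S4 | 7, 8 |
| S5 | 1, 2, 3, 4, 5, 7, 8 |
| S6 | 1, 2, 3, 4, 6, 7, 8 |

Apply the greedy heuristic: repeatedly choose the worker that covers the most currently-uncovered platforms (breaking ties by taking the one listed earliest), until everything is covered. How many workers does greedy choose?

2

Greedy: pick S5 (covers 7 new) → pick S3 (covers 1 new). Total picks: 2.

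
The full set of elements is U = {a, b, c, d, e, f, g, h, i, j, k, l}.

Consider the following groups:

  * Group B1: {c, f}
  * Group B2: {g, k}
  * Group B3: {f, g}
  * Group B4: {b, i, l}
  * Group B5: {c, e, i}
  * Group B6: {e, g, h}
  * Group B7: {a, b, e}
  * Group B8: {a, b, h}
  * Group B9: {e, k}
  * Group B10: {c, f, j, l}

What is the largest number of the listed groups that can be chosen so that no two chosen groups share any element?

B1, B2, B4 are pairwise disjoint (B1={c,f}; B2={g,k}; B4={b,i,l}).
Every remaining group overlaps one of these, and no 4 of the listed groups are pairwise disjoint, so 3 is the maximum.

3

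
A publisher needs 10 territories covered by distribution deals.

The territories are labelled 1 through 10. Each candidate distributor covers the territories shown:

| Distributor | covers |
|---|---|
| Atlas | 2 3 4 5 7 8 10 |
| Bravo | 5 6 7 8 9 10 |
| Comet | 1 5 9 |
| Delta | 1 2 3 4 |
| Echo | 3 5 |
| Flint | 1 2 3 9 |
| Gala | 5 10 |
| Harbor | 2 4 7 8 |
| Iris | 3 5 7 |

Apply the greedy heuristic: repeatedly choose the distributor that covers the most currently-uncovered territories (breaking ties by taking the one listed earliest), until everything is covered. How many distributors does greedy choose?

Greedy: pick Atlas (covers 7 new) → pick Bravo (covers 2 new) → pick Comet (covers 1 new). Total picks: 3.
(The true minimum cover uses only 2 distributors, so greedy is not optimal here.)

3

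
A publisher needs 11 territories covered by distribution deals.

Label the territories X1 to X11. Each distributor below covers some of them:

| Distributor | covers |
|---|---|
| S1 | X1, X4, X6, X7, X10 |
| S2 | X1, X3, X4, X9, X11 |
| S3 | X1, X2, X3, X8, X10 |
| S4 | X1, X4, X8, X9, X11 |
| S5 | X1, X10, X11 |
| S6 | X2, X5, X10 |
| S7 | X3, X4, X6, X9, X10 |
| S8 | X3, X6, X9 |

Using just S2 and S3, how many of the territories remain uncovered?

Union of S2, S3 = {X1, X2, X3, X4, X8, X9, X10, X11}.
Not covered: X5, X6, X7 — 3 territories.

3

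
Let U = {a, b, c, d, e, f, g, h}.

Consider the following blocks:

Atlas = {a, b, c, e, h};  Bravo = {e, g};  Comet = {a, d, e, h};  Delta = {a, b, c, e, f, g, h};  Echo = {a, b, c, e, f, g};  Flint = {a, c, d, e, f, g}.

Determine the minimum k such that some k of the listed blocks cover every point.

2

Comet and Delta together: Comet ∪ Delta = {a, b, c, d, e, f, g, h} — every point is covered.
No single block has all 8 points (the largest, Delta, has 7), so 2 is optimal.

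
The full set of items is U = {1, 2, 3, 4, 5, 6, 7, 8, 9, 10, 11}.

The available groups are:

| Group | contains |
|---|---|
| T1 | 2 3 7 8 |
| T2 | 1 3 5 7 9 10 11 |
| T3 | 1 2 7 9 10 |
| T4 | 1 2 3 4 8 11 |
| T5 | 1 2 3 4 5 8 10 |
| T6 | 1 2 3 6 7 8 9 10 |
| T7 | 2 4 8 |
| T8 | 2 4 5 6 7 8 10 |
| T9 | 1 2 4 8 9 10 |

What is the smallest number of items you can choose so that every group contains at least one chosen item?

H = {2, 3} meets every group (each contains at least one member of H), and |H| = 2.
The groups T2, T7 are pairwise disjoint, so any hitting set needs a separate item for each — at least 2. Hence 2 is optimal.

2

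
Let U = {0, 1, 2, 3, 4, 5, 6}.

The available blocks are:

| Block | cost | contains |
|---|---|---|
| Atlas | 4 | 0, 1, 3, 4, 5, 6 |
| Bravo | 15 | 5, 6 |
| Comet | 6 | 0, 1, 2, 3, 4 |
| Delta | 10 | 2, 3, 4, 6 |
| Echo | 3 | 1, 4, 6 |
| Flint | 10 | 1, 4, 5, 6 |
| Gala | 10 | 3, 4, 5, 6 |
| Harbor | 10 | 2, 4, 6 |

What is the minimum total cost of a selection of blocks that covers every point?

10

Atlas, Comet together cover every point (Atlas ∪ Comet = {0, 1, 2, 3, 4, 5, 6}); total cost 4 + 6 = 10.
No covering selection has total cost below 10.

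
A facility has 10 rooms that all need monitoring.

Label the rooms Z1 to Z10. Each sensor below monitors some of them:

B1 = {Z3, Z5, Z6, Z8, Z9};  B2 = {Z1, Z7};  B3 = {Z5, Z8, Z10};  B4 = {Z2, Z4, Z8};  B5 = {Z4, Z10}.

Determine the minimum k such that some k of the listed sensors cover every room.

Take {B1, B2, B4, B5}. Their union is {Z1, Z2, Z3, Z4, Z5, Z6, Z7, Z8, Z9, Z10}, which is all 10 rooms.
Only B1 contains Z3, so B1 is forced; the remaining 5 rooms need at least 3 more sensors (each remaining sensor adds at most 2) — so at least 4 sensors are needed, and 4 is optimal.

4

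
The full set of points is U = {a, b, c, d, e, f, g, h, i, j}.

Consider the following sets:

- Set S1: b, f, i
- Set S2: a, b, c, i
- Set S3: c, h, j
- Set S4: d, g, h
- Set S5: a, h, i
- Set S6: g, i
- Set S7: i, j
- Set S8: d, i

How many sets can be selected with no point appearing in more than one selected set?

2

S2, S4 are pairwise disjoint (S2={a,b,c,i}; S4={d,g,h}).
Every remaining set overlaps one of these, and no 3 of the listed sets are pairwise disjoint, so 2 is the maximum.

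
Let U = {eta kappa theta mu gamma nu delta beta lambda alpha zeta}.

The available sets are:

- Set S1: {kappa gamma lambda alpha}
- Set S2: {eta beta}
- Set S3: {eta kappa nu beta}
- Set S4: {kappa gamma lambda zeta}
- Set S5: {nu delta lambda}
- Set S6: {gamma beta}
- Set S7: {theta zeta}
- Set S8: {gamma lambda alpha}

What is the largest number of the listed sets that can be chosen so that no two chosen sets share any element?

S2, S5, S7 are pairwise disjoint (S2={eta,beta}; S5={nu,delta,lambda}; S7={theta,zeta}).
Every remaining set overlaps one of these, and no 4 of the listed sets are pairwise disjoint, so 3 is the maximum.

3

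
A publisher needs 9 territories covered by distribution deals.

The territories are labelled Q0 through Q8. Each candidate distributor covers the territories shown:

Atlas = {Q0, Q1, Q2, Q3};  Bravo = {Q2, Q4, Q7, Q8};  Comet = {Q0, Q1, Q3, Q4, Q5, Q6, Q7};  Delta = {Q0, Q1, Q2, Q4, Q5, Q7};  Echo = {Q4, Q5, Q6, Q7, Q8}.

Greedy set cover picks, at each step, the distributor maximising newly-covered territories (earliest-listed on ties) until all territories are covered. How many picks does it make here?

Greedy: pick Comet (covers 7 new) → pick Bravo (covers 2 new). Total picks: 2.

2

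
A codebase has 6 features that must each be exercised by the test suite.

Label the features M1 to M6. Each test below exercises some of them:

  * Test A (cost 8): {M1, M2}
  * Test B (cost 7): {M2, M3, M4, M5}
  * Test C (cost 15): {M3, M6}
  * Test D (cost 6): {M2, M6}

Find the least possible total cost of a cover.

21

A, B, D together cover every feature (A ∪ B ∪ D = {M1, M2, M3, M4, M5, M6}); total cost 8 + 7 + 6 = 21.
No covering selection has total cost below 21.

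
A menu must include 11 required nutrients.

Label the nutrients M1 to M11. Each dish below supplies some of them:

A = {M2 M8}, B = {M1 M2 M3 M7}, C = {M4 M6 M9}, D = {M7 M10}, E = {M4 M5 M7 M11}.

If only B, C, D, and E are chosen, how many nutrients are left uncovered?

Union of B, C, D, E = {M1, M2, M3, M4, M5, M6, M7, M9, M10, M11}.
Not covered: M8 — 1 nutrient.

1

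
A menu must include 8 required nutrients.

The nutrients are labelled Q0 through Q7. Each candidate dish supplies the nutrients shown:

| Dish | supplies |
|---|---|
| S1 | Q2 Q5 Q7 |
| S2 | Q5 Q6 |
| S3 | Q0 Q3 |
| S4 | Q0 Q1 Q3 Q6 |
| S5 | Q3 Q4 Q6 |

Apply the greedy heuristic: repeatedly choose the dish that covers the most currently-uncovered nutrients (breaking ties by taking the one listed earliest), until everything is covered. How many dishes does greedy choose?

3

Greedy: pick S4 (covers 4 new) → pick S1 (covers 3 new) → pick S5 (covers 1 new). Total picks: 3.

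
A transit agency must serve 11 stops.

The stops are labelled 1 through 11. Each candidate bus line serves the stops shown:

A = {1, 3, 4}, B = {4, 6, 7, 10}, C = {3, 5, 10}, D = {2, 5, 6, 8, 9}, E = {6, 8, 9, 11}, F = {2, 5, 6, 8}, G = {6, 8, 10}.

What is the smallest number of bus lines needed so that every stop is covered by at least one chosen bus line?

Take {A, B, D, E}. Their union is {1, 2, 3, 4, 5, 6, 7, 8, 9, 10, 11}, which is all 11 stops.
Only E contains 11, so E is forced; the remaining 7 stops need at least 3 more bus lines (each remaining bus line adds at most 3) — so at least 4 bus lines are needed, and 4 is optimal.

4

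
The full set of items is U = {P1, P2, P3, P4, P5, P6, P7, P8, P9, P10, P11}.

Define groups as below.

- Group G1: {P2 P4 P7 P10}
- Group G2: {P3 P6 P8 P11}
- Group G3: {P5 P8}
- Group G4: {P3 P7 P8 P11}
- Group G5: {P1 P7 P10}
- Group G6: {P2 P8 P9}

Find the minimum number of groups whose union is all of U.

5

Take {G1, G2, G3, G5, G6}. Their union is {P1, P2, P3, P4, P5, P6, P7, P8, P9, P10, P11}, which is all 11 items.
No 4 of the 6 groups cover everything (all 15 combinations miss at least one item), so 5 is optimal.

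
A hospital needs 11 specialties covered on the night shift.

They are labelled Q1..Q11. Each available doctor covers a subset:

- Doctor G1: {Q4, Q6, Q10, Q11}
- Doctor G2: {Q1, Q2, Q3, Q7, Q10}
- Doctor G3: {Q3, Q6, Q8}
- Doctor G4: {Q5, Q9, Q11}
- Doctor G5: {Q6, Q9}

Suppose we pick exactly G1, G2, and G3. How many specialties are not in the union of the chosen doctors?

2

Union of G1, G2, G3 = {Q1, Q2, Q3, Q4, Q6, Q7, Q8, Q10, Q11}.
Not covered: Q5, Q9 — 2 specialties.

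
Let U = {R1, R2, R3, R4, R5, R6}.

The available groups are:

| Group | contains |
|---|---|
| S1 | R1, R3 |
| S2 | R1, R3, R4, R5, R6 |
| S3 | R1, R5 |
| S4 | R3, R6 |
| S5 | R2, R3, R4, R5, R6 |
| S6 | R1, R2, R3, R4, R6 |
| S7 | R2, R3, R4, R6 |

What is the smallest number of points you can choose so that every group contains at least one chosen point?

H = {R3, R5} meets every group (each contains at least one member of H), and |H| = 2.
The groups S3, S7 are pairwise disjoint, so any hitting set needs a separate point for each — at least 2. Hence 2 is optimal.

2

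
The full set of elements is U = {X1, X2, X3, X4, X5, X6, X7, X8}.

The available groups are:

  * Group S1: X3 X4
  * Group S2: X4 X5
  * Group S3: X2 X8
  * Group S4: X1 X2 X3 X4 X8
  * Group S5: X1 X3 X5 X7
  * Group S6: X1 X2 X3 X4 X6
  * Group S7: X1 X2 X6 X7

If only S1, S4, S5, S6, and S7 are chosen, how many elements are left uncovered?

Union of S1, S4, S5, S6, S7 = {X1, X2, X3, X4, X5, X6, X7, X8} — that's every element, so 0 are uncovered.

0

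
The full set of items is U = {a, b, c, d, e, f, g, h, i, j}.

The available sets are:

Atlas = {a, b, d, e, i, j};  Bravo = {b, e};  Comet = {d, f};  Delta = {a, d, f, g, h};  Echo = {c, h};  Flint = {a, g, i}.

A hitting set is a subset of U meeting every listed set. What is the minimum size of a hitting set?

Take T = {a, b, d, h}. Each listed set contains at least one of these, so T is a hitting set of size 4.
The sets Bravo, Comet, Echo, Flint are pairwise disjoint, so any hitting set needs a separate item for each — at least 4. Hence 4 is optimal.

4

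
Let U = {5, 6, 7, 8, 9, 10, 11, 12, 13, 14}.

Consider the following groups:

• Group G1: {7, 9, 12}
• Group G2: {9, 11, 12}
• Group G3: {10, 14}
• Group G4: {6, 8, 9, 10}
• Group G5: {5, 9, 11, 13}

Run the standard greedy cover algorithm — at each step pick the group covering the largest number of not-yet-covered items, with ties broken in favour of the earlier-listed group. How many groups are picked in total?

Greedy: pick G4 (covers 4 new) → pick G5 (covers 3 new) → pick G1 (covers 2 new) → pick G3 (covers 1 new). Total picks: 4.

4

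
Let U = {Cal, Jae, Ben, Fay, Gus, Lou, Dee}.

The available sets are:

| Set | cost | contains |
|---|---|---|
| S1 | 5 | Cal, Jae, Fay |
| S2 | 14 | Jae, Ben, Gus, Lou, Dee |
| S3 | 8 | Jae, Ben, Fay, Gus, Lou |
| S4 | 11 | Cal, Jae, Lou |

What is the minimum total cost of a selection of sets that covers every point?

S1, S2 together cover every point (S1 ∪ S2 = {Cal, Jae, Ben, Fay, Gus, Lou, Dee}); total cost 5 + 14 = 19.
The greedy pick S3, S1, S2 costs 27; no covering selection beats 19.

19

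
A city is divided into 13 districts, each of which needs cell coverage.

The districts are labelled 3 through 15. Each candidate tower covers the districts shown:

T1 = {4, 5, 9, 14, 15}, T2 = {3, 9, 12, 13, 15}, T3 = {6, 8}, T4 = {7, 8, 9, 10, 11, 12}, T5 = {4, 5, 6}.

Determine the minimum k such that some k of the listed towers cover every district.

4

T1 and T2 and T4 and T5 together: T1 ∪ T2 ∪ T4 ∪ T5 = {3, 4, 5, 6, 7, 8, 9, 10, 11, 12, 13, 14, 15} — every district is covered.
No 3 of the 5 towers cover everything (all 10 combinations miss at least one district), so 4 is optimal.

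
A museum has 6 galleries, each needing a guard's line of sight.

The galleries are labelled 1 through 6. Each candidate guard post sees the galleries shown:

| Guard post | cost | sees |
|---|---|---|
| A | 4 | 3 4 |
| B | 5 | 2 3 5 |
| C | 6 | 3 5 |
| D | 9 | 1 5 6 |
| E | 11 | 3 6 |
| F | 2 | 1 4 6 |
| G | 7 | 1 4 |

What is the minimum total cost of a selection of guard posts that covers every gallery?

7

B, F together cover every gallery (B ∪ F = {1, 2, 3, 4, 5, 6}); total cost 5 + 2 = 7.
No covering selection has total cost below 7.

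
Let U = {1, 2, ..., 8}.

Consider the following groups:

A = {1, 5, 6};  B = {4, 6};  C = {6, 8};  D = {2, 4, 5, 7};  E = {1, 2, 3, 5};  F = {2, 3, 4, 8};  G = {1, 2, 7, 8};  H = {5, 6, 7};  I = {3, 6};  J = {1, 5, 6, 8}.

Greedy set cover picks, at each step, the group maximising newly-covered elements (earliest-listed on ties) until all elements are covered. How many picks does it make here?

Greedy: pick D (covers 4 new) → pick J (covers 3 new) → pick E (covers 1 new). Total picks: 3.

3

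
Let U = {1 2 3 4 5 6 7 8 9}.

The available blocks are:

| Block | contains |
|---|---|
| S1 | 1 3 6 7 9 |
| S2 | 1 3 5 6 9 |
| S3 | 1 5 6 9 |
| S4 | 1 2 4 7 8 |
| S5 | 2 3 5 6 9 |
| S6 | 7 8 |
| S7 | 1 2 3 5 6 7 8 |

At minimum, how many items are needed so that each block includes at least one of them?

H = {8, 9} meets every block (each contains at least one member of H), and |H| = 2.
The blocks S2, S6 are pairwise disjoint, so any hitting set needs a separate item for each — at least 2. Hence 2 is optimal.

2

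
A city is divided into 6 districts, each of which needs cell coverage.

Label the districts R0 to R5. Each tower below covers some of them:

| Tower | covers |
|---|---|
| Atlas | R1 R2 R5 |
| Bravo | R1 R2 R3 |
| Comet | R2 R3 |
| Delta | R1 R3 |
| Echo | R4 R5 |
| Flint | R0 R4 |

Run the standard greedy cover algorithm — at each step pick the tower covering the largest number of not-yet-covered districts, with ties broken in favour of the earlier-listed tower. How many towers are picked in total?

Greedy: pick Atlas (covers 3 new) → pick Flint (covers 2 new) → pick Bravo (covers 1 new). Total picks: 3.

3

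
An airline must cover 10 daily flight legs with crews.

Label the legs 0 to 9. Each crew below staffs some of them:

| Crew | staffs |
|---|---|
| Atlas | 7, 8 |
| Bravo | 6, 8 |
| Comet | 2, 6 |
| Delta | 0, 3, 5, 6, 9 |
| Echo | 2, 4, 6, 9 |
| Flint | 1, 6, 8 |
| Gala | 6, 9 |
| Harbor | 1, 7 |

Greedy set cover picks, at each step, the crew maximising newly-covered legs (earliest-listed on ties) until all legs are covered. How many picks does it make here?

4

Greedy: pick Delta (covers 5 new) → pick Atlas (covers 2 new) → pick Echo (covers 2 new) → pick Flint (covers 1 new). Total picks: 4.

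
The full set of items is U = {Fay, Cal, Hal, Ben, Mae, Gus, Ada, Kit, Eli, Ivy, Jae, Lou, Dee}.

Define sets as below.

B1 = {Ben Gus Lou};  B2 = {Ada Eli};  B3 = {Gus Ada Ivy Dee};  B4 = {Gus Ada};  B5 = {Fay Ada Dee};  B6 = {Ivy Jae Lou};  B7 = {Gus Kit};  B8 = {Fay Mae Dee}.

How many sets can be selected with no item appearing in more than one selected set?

B2, B6, B7, B8 are pairwise disjoint (B2={Ada,Eli}; B6={Ivy,Jae,Lou}; B7={Gus,Kit}; B8={Fay,Mae,Dee}).
Every remaining set overlaps one of these, and no 5 of the listed sets are pairwise disjoint, so 4 is the maximum.

4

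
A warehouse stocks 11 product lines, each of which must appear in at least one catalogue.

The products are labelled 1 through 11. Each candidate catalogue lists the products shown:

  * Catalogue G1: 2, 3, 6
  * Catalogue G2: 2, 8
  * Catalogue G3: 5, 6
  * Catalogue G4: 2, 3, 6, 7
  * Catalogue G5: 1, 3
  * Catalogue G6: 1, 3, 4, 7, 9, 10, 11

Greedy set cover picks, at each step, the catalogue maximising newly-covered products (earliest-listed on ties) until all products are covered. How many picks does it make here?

Greedy: pick G6 (covers 7 new) → pick G1 (covers 2 new) → pick G2 (covers 1 new) → pick G3 (covers 1 new). Total picks: 4.
(The true minimum cover uses only 3 catalogues, so greedy is not optimal here.)

4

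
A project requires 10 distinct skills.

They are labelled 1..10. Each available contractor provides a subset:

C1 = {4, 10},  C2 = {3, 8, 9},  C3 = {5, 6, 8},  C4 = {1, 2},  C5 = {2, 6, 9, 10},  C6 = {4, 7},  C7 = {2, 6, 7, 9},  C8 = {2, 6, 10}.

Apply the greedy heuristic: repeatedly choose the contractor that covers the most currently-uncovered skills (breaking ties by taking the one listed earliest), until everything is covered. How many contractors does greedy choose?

Greedy: pick C5 (covers 4 new) → pick C2 (covers 2 new) → pick C6 (covers 2 new) → pick C3 (covers 1 new) → pick C4 (covers 1 new). Total picks: 5.

5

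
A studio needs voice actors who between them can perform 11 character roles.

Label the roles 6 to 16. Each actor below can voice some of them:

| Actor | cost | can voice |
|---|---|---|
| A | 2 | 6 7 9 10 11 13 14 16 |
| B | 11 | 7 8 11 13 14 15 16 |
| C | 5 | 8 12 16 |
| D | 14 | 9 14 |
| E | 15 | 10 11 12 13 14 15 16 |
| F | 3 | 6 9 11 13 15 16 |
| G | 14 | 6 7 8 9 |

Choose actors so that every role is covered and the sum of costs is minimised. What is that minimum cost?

A, C, F together cover every role (A ∪ C ∪ F = {6, 7, 8, 9, 10, 11, 12, 13, 14, 15, 16}); total cost 2 + 5 + 3 = 10.
No covering selection has total cost below 10.

10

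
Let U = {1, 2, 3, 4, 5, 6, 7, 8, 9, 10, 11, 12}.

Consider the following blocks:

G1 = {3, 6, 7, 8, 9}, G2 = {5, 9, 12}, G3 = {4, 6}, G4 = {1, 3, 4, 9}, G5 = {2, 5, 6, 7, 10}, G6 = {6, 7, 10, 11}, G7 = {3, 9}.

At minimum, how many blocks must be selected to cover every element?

5

Take {G1, G2, G4, G5, G6}. Their union is {1, 2, 3, 4, 5, 6, 7, 8, 9, 10, 11, 12}, which is all 12 elements.
No 4 of the 7 blocks cover everything (all 35 combinations miss at least one element), so 5 is optimal.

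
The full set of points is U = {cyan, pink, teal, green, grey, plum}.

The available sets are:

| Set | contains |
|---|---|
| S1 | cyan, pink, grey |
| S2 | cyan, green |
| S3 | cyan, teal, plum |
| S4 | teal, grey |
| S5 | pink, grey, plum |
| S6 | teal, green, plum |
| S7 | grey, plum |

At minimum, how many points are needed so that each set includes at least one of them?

3

The 3 points {cyan, green, grey} hit every set.
No choice of 2 points meets every set, so 3 is the minimum.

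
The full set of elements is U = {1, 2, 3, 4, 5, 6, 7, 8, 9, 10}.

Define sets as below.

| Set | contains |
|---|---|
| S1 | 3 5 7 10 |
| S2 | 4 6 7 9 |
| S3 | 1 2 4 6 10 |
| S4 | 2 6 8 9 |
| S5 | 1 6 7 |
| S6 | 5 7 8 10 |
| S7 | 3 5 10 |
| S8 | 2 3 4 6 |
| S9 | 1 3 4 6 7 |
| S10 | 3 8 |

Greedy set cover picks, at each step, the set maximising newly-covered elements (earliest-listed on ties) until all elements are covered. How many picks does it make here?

3

Greedy: pick S3 (covers 5 new) → pick S1 (covers 3 new) → pick S4 (covers 2 new). Total picks: 3.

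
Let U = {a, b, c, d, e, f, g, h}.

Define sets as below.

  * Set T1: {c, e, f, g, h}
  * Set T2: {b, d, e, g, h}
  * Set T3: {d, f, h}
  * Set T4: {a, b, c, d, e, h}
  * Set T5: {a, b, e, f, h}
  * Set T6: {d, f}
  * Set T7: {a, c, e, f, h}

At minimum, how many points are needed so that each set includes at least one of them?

T = {d, e} meets every set (each contains at least one member of T), and |T| = 2.
No single point lies in every set, so at least 2 are needed and 2 is optimal.

2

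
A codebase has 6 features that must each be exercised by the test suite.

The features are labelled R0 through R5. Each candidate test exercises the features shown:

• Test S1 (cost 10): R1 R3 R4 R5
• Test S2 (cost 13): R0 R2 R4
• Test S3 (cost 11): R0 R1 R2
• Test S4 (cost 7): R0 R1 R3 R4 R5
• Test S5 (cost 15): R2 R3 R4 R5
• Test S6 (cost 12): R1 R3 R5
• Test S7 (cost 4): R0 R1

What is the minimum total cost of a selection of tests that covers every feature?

18

S3, S4 together cover every feature (S3 ∪ S4 = {R0, R1, R2, R3, R4, R5}); total cost 11 + 7 = 18.
No covering selection has total cost below 18.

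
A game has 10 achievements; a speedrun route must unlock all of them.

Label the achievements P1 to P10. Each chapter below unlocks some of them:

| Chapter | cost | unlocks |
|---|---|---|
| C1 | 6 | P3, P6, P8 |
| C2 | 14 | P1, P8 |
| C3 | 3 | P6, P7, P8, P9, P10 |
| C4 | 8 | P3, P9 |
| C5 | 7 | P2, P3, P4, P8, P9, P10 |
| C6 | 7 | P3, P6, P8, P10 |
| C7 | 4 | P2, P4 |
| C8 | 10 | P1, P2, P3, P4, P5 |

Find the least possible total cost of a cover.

C3, C8 together cover every achievement (C3 ∪ C8 = {P1, P2, P3, P4, P5, P6, P7, P8, P9, P10}); total cost 3 + 10 = 13.
The greedy pick C3, C7, C8 costs 17; no covering selection beats 13.

13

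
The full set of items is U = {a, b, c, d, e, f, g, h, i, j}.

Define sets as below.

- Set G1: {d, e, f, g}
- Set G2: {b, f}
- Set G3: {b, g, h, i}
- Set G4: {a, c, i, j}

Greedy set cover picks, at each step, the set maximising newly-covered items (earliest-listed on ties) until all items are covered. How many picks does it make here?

Greedy: pick G1 (covers 4 new) → pick G4 (covers 4 new) → pick G3 (covers 2 new). Total picks: 3.

3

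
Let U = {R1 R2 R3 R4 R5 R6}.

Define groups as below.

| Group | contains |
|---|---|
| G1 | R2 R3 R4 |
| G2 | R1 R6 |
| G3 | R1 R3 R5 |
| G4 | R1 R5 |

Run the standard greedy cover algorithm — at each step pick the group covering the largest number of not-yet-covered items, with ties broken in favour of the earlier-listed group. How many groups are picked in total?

3

Greedy: pick G1 (covers 3 new) → pick G2 (covers 2 new) → pick G3 (covers 1 new). Total picks: 3.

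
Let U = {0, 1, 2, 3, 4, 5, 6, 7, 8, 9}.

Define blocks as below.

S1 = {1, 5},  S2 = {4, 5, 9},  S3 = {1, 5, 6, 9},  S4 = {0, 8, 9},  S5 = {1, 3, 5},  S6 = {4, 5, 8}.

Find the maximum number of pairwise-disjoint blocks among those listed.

S4, S5 are pairwise disjoint (S4={0,8,9}; S5={1,3,5}).
Every remaining block overlaps one of these, and no 3 of the listed blocks are pairwise disjoint, so 2 is the maximum.

2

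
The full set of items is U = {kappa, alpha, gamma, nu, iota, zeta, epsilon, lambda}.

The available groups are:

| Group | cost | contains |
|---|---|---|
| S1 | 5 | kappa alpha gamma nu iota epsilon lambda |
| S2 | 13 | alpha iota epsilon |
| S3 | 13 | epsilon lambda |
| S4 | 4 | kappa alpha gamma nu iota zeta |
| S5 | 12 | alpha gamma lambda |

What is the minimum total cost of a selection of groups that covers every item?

9

S1, S4 together cover every item (S1 ∪ S4 = {kappa, alpha, gamma, nu, iota, zeta, epsilon, lambda}); total cost 5 + 4 = 9.
No covering selection has total cost below 9.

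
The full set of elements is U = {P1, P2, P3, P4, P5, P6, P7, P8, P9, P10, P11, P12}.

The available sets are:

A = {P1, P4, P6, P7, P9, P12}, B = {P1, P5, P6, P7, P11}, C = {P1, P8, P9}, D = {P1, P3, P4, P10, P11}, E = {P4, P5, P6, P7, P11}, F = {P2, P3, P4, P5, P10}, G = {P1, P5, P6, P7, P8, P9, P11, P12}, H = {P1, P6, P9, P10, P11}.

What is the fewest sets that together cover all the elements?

2

F and G cover everything between them: the union {P1, P2, P3, P4, P5, P6, P7, P8, P9, P10, P11, P12} is all of U.
No single set has all 12 elements (the largest, G, has 8), so 2 is optimal.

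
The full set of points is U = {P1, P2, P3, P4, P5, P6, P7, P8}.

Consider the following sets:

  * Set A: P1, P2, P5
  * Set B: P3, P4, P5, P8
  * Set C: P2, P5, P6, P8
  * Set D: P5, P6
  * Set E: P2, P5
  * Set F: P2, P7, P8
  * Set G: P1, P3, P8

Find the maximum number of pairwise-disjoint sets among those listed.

2

D, G are pairwise disjoint (D={P5,P6}; G={P1,P3,P8}).
Every remaining set overlaps one of these, and no 3 of the listed sets are pairwise disjoint, so 2 is the maximum.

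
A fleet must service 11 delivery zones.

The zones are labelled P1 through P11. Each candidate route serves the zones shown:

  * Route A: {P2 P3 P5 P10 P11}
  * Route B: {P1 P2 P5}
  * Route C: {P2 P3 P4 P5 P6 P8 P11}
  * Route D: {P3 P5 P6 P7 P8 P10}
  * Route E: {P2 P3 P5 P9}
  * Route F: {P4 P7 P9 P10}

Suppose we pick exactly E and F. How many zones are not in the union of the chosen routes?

4

Union of E, F = {P2, P3, P4, P5, P7, P9, P10}.
Not covered: P1, P6, P8, P11 — 4 zones.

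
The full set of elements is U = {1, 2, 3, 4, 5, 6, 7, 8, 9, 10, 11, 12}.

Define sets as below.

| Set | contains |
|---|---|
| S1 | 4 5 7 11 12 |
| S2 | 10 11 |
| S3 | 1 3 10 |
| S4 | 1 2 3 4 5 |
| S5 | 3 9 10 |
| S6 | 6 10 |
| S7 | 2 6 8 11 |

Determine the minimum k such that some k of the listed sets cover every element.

S1, S3, S5, and S7 cover everything between them: the union {1, 2, 3, 4, 5, 6, 7, 8, 9, 10, 11, 12} is all of U.
Only S1 contains 7, so S1 is forced; the remaining 7 elements need at least 3 more sets (each remaining set adds at most 3) — so at least 4 sets are needed, and 4 is optimal.

4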